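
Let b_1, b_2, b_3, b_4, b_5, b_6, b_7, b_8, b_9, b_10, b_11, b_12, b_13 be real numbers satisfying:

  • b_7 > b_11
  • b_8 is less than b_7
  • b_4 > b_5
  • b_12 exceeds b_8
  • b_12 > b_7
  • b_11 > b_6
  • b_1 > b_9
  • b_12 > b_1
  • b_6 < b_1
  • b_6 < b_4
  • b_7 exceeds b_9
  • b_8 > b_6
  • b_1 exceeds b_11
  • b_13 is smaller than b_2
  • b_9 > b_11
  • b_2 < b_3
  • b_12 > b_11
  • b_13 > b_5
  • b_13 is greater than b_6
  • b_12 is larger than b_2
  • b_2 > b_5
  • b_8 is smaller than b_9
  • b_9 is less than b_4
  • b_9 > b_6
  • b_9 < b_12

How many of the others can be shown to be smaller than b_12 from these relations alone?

Directly below b_12: b_8, b_11, b_9, b_2, b_1, b_7.
One step further: b_6, b_5, b_13 (9 so far).
Nothing else is reachable below b_12; 9 in all.

9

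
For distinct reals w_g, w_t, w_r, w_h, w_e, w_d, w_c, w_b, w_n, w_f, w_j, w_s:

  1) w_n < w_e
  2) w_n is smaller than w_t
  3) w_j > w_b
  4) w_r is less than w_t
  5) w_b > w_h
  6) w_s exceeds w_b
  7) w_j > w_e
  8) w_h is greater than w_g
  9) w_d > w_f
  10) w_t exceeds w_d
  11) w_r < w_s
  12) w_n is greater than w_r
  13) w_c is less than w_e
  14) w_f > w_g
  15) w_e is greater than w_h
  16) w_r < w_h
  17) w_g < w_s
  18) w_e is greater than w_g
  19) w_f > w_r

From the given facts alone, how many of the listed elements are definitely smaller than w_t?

5

The elements the relations force below w_t are w_g, w_r, w_n, w_f, w_d — no chain reaches any other.
That is 5.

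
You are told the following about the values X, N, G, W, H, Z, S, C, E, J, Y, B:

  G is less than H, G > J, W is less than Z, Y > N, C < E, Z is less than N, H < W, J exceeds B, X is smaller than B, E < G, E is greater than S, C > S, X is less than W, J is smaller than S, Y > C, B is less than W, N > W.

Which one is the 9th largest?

Chaining the given pairs: X < B < J < S < C < E < G < H < W < Z < N < Y.
The 9th largest is S.

S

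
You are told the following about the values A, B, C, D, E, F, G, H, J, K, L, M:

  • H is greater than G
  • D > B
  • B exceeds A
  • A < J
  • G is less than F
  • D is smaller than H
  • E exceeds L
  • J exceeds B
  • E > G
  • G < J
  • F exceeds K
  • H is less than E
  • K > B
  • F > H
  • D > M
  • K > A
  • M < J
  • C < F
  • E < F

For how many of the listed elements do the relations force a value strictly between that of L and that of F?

The relations place L below F. An element lies strictly between them when it is forced above L and also forced below F.
Above L: {E}. Below F: {A, G, C, B, M, K, D, H, E}.
Intersection: {E} — 1.

1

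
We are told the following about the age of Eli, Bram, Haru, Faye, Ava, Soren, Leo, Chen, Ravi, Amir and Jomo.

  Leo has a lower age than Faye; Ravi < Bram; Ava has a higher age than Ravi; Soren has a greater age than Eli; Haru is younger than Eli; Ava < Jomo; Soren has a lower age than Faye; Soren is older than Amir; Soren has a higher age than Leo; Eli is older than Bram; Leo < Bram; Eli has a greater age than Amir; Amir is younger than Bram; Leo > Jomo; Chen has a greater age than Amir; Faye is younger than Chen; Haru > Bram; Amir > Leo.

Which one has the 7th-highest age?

Amir

Piecing the relations together gives one ordering: Ravi < Ava < Jomo < Leo < Amir < Bram < Haru < Eli < Soren < Faye < Chen.
Counting 7 from the largest end gives Amir.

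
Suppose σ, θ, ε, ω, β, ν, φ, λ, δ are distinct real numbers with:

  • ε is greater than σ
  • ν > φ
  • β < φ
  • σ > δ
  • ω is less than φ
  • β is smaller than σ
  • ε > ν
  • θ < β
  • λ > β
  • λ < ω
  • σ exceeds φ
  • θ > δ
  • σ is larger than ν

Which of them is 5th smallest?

ω

Chaining the given pairs: δ < θ < β < λ < ω < φ < ν < σ < ε.
The 5th smallest is ω.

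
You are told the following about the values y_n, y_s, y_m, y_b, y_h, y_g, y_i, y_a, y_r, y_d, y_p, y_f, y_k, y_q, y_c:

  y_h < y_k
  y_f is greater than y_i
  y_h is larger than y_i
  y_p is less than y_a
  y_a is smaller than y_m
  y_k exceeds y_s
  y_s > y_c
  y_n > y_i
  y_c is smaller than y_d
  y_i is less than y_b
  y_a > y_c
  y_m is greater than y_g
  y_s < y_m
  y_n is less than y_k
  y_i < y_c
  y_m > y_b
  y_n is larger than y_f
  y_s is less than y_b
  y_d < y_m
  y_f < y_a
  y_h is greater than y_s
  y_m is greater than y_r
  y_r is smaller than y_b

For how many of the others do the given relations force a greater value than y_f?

From y_f the given relations immediately reach y_n, y_a.
From those, y_k, y_m — 4 in total.
Nothing else is reachable above y_f; 4 in all.

4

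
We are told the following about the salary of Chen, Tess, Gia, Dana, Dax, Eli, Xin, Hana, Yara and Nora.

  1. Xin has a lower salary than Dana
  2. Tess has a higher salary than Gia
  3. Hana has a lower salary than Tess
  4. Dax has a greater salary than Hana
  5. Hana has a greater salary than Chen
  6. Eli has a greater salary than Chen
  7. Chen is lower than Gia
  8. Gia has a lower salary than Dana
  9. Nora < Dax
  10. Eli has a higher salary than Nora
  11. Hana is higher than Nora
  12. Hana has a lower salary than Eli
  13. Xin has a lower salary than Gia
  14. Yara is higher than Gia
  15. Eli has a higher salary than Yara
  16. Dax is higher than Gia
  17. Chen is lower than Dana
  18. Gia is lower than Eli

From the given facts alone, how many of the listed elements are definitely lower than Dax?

Directly below Dax: Nora, Gia, Hana.
One step further: Chen, Xin (5 so far).
Nothing else is reachable below Dax; 5 in all.

5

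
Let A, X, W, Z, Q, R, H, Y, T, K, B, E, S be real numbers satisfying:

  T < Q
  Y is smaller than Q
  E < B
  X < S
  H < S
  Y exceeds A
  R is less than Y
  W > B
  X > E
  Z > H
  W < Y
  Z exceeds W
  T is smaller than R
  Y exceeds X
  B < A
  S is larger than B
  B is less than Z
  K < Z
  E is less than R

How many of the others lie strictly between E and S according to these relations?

2

Chaining upward from E reaches: B, X, W, Z, A, R, Y, Q.
Chaining downward from S reaches: B, X, H.
Strictly between E and S are those in both lists: B, X — 2 elements.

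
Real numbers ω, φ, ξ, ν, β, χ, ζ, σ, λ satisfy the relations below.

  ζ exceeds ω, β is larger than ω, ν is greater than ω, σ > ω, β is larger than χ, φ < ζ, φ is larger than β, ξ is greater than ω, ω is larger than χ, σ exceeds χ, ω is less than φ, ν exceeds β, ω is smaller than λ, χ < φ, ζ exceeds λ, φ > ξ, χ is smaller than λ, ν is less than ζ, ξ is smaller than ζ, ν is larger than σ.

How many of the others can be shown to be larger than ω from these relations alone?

Directly above ω: σ, β, ξ, φ, λ, ν, ζ.
No other element is forced above ω by the given relations, so the count is 7.

7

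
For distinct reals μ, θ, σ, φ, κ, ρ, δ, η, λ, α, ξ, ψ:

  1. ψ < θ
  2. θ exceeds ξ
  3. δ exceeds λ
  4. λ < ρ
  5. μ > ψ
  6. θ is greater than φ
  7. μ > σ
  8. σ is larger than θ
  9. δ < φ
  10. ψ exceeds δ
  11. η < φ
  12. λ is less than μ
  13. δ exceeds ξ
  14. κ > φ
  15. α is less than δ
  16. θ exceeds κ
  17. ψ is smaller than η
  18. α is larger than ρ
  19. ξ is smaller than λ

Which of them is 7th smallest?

The consecutive relations fix a unique order: ξ < λ < ρ < α < δ < ψ < η < φ < κ < θ < σ < μ.
Counting 7 from the smallest end gives η.

η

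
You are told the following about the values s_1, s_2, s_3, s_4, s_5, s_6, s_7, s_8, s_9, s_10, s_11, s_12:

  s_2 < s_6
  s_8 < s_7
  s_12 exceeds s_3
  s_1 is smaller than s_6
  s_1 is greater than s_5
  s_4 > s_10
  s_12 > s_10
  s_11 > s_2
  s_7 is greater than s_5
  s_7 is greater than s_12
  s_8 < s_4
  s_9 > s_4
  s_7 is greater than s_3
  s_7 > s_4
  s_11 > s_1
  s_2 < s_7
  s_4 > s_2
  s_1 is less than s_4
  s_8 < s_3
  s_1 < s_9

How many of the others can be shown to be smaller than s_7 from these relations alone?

The elements the relations force below s_7 are s_2, s_8, s_5, s_3, s_1, s_10, s_4, s_12 — no chain reaches any other.
That is 8.

8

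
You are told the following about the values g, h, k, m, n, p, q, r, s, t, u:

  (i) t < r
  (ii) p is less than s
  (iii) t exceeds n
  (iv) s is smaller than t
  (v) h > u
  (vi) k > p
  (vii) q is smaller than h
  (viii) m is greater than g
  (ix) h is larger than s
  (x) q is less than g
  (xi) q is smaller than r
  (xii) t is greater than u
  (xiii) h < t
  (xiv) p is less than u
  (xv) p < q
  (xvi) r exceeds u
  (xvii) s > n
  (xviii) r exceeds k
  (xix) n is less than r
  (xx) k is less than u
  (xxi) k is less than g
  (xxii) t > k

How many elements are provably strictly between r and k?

Chaining upward from k reaches: u, g, m, h, t.
Chaining downward from r reaches: n, p, q, s, u, h, t.
Strictly between k and r are those in both lists: u, h, t — 3 elements.

3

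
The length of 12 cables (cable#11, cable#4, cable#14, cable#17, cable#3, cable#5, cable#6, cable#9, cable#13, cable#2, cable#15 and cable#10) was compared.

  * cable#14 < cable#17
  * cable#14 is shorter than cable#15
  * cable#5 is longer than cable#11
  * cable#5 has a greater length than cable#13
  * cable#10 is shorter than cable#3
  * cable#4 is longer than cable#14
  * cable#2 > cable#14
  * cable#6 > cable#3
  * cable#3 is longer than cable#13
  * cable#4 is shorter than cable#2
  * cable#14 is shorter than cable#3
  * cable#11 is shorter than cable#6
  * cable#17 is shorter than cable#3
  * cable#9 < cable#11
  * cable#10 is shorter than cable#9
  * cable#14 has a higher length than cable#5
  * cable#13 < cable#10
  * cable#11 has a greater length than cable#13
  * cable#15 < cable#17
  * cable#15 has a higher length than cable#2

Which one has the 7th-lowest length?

cable#4

The consecutive relations fix a unique order: cable#13 < cable#10 < cable#9 < cable#11 < cable#5 < cable#14 < cable#4 < cable#2 < cable#15 < cable#17 < cable#3 < cable#6.
The 7th smallest is cable#4.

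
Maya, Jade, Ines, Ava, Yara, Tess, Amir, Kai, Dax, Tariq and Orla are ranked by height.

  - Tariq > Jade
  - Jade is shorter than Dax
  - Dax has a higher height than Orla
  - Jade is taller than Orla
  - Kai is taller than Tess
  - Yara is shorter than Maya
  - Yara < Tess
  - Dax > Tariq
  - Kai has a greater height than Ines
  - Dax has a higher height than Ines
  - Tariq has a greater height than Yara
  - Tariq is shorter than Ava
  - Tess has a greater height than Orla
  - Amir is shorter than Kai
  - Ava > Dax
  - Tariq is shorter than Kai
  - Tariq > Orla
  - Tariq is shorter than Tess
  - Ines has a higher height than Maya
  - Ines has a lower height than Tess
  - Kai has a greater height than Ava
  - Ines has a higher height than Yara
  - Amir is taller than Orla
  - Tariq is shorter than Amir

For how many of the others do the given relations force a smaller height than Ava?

7

Directly below Ava: Tariq, Dax.
One step further: Orla, Yara, Jade, Ines (6 so far).
One step further: Maya (7 so far).
No other element is forced below Ava by the given relations, so the count is 7.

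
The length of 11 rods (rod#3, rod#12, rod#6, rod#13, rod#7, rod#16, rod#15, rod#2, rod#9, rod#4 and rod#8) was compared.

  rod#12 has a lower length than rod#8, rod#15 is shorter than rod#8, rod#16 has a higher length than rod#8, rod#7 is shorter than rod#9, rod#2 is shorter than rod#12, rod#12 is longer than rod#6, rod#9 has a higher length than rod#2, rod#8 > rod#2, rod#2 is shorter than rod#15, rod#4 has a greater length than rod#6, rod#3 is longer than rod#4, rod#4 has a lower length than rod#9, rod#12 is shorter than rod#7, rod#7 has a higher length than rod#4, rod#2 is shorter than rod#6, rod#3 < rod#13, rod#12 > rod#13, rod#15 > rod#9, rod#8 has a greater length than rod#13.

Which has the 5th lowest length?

rod#13

Chaining the given pairs: rod#2 < rod#6 < rod#4 < rod#3 < rod#13 < rod#12 < rod#7 < rod#9 < rod#15 < rod#8 < rod#16.
The 5th smallest is rod#13.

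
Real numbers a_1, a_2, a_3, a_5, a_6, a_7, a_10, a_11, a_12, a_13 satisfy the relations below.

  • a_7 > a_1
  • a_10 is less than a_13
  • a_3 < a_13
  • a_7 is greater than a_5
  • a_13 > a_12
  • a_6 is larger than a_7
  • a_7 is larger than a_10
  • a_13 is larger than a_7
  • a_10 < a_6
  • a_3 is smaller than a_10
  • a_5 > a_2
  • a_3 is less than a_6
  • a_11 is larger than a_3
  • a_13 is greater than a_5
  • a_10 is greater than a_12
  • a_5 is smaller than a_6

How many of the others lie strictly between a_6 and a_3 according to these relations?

Chaining upward from a_3 reaches: a_11, a_10, a_7, a_13.
Chaining downward from a_6 reaches: a_12, a_1, a_2, a_10, a_5, a_7.
Strictly between a_3 and a_6 are those in both lists: a_10, a_7 — 2 elements.

2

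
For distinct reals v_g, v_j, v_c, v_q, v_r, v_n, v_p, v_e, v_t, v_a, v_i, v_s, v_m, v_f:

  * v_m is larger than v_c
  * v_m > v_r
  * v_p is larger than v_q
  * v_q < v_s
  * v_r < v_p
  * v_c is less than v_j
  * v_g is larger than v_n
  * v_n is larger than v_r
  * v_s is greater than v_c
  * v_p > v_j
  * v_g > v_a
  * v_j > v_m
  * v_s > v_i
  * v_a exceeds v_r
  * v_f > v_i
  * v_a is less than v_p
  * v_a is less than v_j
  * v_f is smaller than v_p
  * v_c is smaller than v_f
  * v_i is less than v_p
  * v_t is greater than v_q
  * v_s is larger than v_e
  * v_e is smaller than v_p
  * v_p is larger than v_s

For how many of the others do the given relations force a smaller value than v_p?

10

Directly below v_p: v_r, v_i, v_f, v_a, v_e, v_q, v_s, v_j.
One step further: v_c, v_m (10 so far).
No other element is forced below v_p by the given relations, so the count is 10.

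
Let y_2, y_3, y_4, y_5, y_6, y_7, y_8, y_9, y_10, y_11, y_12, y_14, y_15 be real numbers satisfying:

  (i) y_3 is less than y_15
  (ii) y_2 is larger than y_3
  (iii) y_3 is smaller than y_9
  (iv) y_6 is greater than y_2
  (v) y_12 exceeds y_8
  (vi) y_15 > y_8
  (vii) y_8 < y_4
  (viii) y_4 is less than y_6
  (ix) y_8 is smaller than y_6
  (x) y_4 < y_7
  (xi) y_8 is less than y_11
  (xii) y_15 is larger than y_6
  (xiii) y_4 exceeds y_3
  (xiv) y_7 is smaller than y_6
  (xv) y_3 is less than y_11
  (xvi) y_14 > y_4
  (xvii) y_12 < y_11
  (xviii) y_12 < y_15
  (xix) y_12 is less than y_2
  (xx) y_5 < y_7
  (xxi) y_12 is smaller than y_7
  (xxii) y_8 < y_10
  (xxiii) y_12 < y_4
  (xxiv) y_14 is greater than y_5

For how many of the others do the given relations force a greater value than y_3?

8

Directly above y_3: y_9, y_2, y_4, y_11, y_15.
One step further: y_7, y_6, y_14 (8 so far).
Nothing else is reachable above y_3; 8 in all.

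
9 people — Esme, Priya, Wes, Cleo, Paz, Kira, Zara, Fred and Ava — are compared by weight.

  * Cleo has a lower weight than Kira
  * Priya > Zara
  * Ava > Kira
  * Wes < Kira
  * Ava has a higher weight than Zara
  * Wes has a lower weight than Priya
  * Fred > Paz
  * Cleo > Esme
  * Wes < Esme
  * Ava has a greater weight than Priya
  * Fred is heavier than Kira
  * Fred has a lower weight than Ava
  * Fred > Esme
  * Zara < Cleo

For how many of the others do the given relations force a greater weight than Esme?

From Esme the given relations immediately reach Cleo, Fred.
From those, Kira, Ava — 4 in total.
Nothing else is reachable above Esme; 4 in all.

4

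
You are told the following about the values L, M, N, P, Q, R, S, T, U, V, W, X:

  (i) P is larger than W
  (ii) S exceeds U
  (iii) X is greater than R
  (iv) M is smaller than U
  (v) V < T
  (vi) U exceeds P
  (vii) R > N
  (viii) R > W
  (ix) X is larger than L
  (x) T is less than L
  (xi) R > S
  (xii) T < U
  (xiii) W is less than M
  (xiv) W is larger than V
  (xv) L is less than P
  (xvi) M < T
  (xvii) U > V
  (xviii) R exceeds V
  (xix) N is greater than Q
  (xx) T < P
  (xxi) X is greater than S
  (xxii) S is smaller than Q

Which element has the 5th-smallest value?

The consecutive relations fix a unique order: V < W < M < T < L < P < U < S < Q < N < R < X.
Counting 5 from the smallest end gives L.

L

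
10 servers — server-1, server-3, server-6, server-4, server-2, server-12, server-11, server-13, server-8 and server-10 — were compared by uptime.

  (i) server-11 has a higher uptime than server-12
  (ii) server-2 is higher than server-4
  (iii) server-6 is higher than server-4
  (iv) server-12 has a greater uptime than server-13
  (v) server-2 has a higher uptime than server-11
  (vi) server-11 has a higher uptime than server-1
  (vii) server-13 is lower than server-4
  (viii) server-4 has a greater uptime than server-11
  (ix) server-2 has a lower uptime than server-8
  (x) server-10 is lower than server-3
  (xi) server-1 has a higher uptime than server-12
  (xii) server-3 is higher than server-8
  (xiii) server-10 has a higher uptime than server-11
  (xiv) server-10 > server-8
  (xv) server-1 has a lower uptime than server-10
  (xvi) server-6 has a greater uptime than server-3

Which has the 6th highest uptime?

Piecing the relations together gives one ordering: server-13 < server-12 < server-1 < server-11 < server-4 < server-2 < server-8 < server-10 < server-3 < server-6.
The 6th largest is server-4.

server-4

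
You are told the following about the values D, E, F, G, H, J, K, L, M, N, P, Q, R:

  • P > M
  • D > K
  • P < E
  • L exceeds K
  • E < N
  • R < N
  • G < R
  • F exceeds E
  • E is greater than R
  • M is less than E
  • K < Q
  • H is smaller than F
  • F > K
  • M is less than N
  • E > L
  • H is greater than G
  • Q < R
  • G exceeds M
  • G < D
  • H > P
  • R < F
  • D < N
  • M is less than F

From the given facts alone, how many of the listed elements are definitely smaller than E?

The elements the relations force below E are M, P, G, K, Q, L, R — no chain reaches any other.
That is 7.

7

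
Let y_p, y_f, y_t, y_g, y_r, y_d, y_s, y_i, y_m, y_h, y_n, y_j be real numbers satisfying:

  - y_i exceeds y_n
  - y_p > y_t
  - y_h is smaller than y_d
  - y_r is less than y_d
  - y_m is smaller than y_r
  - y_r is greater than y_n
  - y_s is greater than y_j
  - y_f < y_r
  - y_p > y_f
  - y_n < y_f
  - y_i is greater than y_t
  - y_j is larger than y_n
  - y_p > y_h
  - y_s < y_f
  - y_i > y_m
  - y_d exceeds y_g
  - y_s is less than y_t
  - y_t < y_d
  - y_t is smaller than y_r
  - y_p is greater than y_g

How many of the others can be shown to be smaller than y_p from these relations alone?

7

From y_p the given relations immediately reach y_g, y_t, y_h, y_f.
From those, y_n, y_s — 6 in total.
From those, y_j — 7 in total.
No other element is forced below y_p by the given relations, so the count is 7.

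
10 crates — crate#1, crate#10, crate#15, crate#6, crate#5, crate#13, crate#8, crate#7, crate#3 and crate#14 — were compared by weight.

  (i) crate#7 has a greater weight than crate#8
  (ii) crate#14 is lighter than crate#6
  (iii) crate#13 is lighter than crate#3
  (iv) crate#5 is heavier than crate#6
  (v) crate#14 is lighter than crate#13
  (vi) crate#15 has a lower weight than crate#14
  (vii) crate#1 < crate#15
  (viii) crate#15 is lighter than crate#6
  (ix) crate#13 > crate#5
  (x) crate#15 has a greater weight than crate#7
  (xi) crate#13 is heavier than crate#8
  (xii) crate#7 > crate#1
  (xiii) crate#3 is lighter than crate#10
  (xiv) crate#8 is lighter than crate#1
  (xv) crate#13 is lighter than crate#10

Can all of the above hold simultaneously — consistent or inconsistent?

Every relation is compatible with crate#8 < crate#1 < crate#7 < crate#15 < crate#14 < crate#6 < crate#5 < crate#13 < crate#3 < crate#10; the set is consistent.

consistent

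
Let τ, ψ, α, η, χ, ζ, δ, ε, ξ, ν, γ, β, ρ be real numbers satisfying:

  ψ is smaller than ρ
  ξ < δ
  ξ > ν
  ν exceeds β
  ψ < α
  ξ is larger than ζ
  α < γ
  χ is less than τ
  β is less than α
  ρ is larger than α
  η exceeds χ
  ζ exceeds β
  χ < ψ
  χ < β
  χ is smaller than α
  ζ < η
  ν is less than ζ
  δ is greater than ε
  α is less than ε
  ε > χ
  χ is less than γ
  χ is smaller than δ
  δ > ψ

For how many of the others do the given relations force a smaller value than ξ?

The elements the relations force below ξ are χ, β, ν, ζ — no chain reaches any other.
That is 4.

4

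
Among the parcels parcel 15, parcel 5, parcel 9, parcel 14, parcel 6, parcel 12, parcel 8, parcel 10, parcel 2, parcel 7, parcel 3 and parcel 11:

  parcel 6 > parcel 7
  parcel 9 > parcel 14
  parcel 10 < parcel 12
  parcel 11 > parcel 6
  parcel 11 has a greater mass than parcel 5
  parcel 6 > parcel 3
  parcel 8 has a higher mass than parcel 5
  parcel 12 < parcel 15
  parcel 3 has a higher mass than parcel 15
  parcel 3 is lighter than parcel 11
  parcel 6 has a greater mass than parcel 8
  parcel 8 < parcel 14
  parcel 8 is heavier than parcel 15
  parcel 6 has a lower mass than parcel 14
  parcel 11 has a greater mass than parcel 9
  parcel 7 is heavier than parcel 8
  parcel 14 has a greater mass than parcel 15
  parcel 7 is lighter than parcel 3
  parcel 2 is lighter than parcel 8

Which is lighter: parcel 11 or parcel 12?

parcel 12 < parcel 15 and parcel 15 < parcel 8 give parcel 12 < parcel 8.
Then parcel 8 < parcel 7 extends the chain to parcel 7.
Then parcel 7 < parcel 3 extends the chain to parcel 3.
With parcel 3 < parcel 6: parcel 12 < parcel 15 < parcel 8 < parcel 7 < parcel 3 < parcel 6.
With parcel 6 < parcel 14: parcel 12 < parcel 15 < parcel 8 < parcel 7 < parcel 3 < parcel 6 < parcel 14.
With parcel 14 < parcel 9: parcel 12 < parcel 15 < parcel 8 < parcel 7 < parcel 3 < parcel 6 < parcel 14 < parcel 9.
With parcel 9 < parcel 11: parcel 12 < parcel 15 < parcel 8 < parcel 7 < parcel 3 < parcel 6 < parcel 14 < parcel 9 < parcel 11.
So parcel 12 < parcel 11; parcel 12 is the lighter of the two.

parcel 12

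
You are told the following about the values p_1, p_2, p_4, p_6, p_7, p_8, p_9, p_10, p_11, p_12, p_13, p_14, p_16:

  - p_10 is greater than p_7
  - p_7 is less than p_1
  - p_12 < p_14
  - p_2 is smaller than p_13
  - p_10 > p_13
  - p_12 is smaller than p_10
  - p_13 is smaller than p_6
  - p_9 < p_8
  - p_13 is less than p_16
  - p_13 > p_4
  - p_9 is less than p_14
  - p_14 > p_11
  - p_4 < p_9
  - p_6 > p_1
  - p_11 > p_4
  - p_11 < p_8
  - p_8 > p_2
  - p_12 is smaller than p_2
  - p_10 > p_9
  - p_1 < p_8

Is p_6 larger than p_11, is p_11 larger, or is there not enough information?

Following every chain through p_11: above p_11 we get p_14, p_8; below p_11 we get p_4.
p_6 is not reached, and no chain runs the other way from p_6 to p_11.
So the given relations leave the order of p_11 and p_6 undetermined.

undetermined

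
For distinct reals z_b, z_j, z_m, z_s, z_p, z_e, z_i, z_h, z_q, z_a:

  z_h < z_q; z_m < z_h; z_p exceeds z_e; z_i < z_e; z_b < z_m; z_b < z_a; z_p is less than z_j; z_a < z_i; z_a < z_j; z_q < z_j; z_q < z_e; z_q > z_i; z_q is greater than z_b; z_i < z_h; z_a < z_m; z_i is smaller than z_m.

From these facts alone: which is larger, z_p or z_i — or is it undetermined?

Link the given pairs in sequence: z_i < z_m; z_m < z_h; z_h < z_q; z_q < z_e; z_e < z_p.
Chaining these gives z_i < z_m < z_h < z_q < z_e < z_p.
So z_p is larger.

z_p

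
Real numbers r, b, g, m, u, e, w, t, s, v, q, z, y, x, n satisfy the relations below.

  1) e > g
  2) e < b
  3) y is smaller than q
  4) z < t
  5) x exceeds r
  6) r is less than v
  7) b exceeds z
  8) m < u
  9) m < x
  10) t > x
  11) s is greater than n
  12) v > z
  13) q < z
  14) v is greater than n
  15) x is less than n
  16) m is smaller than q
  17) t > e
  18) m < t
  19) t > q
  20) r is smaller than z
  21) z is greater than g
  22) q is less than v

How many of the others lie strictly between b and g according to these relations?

2

Chaining upward from g reaches: e, z, t, v.
Chaining downward from b reaches: r, y, e, m, q, z.
Strictly between g and b are those in both lists: e, z — 2 elements.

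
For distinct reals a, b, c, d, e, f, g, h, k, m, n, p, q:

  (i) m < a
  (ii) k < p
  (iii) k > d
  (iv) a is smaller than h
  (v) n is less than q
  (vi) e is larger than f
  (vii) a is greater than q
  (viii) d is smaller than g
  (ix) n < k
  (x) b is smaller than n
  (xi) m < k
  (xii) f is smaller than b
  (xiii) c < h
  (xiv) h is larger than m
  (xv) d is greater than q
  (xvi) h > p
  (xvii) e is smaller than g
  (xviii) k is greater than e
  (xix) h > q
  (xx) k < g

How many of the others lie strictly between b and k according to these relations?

Chaining upward from b reaches: n, q, d, g, p, a, h.
Chaining downward from k reaches: f, n, q, m, e, d.
Strictly between b and k are those in both lists: n, q, d — 3 elements.

3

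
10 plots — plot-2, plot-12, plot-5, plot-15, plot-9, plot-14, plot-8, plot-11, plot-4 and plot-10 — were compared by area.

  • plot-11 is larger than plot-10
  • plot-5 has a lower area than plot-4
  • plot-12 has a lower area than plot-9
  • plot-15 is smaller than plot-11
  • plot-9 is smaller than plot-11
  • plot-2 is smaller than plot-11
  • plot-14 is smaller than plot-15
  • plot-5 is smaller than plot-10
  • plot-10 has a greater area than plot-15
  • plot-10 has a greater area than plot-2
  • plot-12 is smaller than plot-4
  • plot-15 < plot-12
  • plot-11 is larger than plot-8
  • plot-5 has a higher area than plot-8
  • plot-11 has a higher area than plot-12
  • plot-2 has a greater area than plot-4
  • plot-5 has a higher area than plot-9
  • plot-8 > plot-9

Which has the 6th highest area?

Piecing the relations together gives one ordering: plot-14 < plot-15 < plot-12 < plot-9 < plot-8 < plot-5 < plot-4 < plot-2 < plot-10 < plot-11.
Counting 6 from the largest end gives plot-8.

plot-8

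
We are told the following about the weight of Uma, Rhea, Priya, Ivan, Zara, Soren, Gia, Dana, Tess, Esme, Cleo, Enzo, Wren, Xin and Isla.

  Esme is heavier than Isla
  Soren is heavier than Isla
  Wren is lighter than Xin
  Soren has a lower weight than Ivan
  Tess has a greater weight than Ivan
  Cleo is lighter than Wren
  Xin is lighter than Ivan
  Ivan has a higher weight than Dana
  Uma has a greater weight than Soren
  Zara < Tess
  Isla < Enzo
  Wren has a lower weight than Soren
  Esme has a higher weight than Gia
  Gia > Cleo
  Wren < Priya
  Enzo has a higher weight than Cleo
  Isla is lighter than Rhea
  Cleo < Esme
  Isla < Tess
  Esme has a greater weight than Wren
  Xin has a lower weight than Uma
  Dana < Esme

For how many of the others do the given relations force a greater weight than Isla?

From Isla the given relations immediately reach Enzo, Soren, Esme, Tess, Rhea.
From those, Ivan, Uma — 7 in total.
No other element is forced above Isla by the given relations, so the count is 7.

7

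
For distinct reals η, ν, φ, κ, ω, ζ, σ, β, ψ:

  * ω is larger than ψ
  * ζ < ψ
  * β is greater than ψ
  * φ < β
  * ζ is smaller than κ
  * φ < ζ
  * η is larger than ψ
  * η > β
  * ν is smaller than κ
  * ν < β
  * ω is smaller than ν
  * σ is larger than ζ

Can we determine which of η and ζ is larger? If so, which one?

ζ < ψ and ψ < ω give ζ < ω.
With ω < ν: ζ < ψ < ω < ν.
With ν < β: ζ < ψ < ω < ν < β.
Then β < η extends the chain to η.
So η is larger.

η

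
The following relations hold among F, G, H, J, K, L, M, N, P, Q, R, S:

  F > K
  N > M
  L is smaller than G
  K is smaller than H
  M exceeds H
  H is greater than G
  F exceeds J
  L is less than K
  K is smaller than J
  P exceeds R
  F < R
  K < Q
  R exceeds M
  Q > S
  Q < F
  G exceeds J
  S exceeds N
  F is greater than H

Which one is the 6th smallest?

Chaining the given pairs: L < K < J < G < H < M < N < S < Q < F < R < P.
Counting 6 from the smallest end gives M.

M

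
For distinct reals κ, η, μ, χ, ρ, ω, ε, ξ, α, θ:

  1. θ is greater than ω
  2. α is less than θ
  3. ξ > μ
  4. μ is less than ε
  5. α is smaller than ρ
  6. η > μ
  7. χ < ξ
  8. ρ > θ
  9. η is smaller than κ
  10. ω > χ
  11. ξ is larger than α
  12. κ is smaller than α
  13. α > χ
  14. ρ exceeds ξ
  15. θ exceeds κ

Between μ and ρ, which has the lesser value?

Following the relations from μ: μ < η < κ < α < ξ < ρ.
So μ < ρ; μ is the smaller of the two.

μ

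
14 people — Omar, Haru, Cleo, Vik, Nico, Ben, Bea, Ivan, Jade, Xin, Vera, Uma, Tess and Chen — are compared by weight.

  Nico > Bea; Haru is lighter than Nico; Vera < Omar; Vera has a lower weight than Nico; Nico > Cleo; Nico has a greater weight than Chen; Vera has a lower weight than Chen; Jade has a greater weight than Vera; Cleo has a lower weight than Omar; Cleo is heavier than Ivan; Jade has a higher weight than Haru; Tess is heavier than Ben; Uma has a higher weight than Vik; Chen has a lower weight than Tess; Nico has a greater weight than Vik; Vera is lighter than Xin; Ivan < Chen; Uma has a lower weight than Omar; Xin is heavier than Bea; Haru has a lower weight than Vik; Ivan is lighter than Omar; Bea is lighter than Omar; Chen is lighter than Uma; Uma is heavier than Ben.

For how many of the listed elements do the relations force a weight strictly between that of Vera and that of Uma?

Chaining upward from Vera reaches: Chen, Tess, Nico, Jade, Xin, Omar.
Chaining downward from Uma reaches: Ivan, Haru, Ben, Chen, Vik.
Strictly between Vera and Uma are those in both lists: Chen — 1 element.

1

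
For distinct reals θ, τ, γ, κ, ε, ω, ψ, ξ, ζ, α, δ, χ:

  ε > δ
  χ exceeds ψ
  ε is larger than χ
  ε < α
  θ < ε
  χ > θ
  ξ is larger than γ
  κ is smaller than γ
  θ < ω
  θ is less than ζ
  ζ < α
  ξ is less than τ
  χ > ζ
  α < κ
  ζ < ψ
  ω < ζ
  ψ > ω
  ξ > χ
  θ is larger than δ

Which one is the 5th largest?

The consecutive relations fix a unique order: δ < θ < ω < ζ < ψ < χ < ε < α < κ < γ < ξ < τ.
The 5th largest is α.

α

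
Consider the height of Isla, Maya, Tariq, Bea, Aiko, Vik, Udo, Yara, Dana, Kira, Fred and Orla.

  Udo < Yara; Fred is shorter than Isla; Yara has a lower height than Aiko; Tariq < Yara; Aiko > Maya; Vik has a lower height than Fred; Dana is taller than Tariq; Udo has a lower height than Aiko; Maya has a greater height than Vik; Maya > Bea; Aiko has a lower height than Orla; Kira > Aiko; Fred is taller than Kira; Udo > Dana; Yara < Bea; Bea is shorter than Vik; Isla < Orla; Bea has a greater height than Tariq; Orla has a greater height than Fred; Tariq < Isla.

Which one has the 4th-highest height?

Piecing the relations together gives one ordering: Tariq < Dana < Udo < Yara < Bea < Vik < Maya < Aiko < Kira < Fred < Isla < Orla.
The 4th largest is Kira.

Kira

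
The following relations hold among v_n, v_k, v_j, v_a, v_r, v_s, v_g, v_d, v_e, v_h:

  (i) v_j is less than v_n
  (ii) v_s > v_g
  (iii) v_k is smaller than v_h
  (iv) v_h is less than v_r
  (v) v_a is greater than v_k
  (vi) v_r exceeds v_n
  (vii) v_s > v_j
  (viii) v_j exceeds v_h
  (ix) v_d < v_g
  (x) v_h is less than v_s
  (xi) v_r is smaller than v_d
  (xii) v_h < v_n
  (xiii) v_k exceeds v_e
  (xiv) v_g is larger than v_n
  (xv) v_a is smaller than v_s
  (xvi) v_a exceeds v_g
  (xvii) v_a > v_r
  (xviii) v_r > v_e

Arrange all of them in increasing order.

Nothing is placed below v_e, so it is least; from there v_e < v_k; v_k < v_h; v_h < v_j; v_j < v_n; v_n < v_r; v_r < v_d; v_d < v_g; v_g < v_a; v_a < v_s, each given directly.

v_e < v_k < v_h < v_j < v_n < v_r < v_d < v_g < v_a < v_s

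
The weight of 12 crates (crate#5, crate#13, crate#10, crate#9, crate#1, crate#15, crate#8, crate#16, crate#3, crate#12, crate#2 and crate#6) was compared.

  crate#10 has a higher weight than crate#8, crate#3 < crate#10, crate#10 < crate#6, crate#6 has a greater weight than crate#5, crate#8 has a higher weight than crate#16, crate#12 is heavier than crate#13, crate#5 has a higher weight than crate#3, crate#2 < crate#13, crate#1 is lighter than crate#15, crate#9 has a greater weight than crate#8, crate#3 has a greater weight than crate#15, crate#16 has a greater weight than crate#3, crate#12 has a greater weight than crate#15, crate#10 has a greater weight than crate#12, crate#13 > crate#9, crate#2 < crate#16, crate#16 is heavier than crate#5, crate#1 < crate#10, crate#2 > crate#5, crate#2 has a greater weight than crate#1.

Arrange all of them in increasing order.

Each adjacent pair is fixed by a given relation: crate#1 < crate#15; crate#15 < crate#3; crate#3 < crate#5; crate#5 < crate#2; crate#2 < crate#16; crate#16 < crate#8; crate#8 < crate#9; crate#9 < crate#13; crate#13 < crate#12; crate#12 < crate#10; crate#10 < crate#6. Chaining them end to end gives the full order.

crate#1 < crate#15 < crate#3 < crate#5 < crate#2 < crate#16 < crate#8 < crate#9 < crate#13 < crate#12 < crate#10 < crate#6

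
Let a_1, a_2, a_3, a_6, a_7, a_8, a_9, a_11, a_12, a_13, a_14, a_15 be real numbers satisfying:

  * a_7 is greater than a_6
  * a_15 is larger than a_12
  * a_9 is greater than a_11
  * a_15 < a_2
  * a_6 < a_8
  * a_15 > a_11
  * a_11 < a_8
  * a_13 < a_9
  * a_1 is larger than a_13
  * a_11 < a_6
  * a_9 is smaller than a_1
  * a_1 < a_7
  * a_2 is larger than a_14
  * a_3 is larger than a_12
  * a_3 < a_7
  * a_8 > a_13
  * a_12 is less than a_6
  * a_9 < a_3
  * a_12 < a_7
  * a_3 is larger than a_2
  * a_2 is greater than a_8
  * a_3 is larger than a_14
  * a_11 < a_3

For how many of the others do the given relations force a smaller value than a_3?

9

From a_3 the given relations immediately reach a_14, a_11, a_12, a_9, a_2.
From those, a_13, a_15, a_8 — 8 in total.
From those, a_6 — 9 in total.
Nothing else is reachable below a_3; 9 in all.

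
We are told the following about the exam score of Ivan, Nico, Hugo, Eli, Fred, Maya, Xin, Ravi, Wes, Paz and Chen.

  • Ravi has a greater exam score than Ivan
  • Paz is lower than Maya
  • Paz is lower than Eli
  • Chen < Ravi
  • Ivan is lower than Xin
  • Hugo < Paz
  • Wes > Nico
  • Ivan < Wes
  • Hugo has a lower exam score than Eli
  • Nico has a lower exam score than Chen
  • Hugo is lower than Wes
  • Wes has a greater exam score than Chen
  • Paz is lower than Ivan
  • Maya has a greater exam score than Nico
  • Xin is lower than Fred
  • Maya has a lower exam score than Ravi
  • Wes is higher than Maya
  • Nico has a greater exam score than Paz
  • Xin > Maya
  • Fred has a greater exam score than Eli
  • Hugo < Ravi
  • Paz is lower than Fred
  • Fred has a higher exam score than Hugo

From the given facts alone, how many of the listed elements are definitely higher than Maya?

From Maya the given relations immediately reach Xin, Ravi, Wes.
From those, Fred — 4 in total.
No other element is forced above Maya by the given relations, so the count is 4.

4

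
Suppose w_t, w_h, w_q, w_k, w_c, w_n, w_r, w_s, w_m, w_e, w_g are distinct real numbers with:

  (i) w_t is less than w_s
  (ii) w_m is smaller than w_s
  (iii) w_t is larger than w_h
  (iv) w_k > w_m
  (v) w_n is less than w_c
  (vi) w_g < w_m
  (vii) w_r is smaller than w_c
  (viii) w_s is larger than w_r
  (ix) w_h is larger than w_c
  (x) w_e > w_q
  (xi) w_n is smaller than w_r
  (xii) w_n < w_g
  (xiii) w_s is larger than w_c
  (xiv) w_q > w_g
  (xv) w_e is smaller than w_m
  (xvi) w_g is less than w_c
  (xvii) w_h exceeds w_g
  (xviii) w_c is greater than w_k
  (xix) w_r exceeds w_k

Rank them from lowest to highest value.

Nothing is placed below w_n, so it is least; from there w_n < w_g; w_g < w_q; w_q < w_e; w_e < w_m; w_m < w_k; w_k < w_r; w_r < w_c; w_c < w_h; w_h < w_t; w_t < w_s, each given directly.

w_n < w_g < w_q < w_e < w_m < w_k < w_r < w_c < w_h < w_t < w_s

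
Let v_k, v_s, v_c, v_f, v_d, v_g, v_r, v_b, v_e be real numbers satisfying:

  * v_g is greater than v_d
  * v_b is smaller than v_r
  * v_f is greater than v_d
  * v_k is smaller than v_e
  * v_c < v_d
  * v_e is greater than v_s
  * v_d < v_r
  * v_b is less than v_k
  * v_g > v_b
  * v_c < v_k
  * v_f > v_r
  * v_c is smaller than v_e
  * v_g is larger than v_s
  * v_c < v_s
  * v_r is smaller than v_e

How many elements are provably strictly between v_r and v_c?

The relations place v_c below v_r. An element lies strictly between them when it is forced above v_c and also forced below v_r.
Above v_c: {v_s, v_d, v_k, v_g, v_e, v_f}. Below v_r: {v_d, v_b}.
Intersection: {v_d} — 1.

1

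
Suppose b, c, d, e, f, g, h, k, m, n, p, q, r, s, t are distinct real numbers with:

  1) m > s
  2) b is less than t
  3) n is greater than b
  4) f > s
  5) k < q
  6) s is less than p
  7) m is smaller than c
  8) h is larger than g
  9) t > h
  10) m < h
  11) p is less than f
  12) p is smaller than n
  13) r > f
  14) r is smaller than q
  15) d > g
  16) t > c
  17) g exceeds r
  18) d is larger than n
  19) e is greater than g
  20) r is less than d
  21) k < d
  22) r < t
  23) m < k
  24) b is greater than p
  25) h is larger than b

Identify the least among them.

s

m is not least since s < m; p is not least since s < p; k is not least since m < k; c is not least since m < c; f is not least since s < f; r is not least since f < r; b is not least since p < b; g is not least since r < g; h is not least since g < h; n is not least since b < n; e is not least since g < e; d is not least since r < d; t is not least since b < t; q is not least since r < q.
Only s has nothing below it, so s is the least.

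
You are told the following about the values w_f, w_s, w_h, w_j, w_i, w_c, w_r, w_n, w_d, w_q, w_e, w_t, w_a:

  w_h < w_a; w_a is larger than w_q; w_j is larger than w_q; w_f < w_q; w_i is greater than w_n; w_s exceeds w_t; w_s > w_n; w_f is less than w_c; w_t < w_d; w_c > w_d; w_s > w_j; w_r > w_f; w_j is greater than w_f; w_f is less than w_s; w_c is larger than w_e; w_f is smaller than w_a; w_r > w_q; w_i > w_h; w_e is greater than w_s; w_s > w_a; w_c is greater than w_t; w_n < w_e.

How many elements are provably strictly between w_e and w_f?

4

The relations place w_f below w_e. An element lies strictly between them when it is forced above w_f and also forced below w_e.
Above w_f: {w_q, w_a, w_j, w_s, w_r, w_c}. Below w_e: {w_t, w_h, w_n, w_q, w_a, w_j, w_s}.
Intersection: {w_q, w_a, w_j, w_s} — 4.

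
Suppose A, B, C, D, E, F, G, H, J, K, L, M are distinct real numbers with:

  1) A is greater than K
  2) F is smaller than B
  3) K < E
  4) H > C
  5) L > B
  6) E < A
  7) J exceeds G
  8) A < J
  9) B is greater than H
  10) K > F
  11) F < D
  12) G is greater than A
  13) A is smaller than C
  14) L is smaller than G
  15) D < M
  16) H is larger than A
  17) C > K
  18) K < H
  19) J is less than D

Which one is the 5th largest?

The consecutive relations fix a unique order: F < K < E < A < C < H < B < L < G < J < D < M.
Counting 5 from the largest end gives L.

L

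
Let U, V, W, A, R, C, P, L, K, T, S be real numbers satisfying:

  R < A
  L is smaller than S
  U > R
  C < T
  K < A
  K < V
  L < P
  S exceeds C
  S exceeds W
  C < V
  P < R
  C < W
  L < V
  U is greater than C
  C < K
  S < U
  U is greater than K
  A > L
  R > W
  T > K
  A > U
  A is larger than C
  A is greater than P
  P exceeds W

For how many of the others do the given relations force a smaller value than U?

7

Directly below U: C, K, R, S.
One step further: L, W, P (7 so far).
Nothing else is reachable below U; 7 in all.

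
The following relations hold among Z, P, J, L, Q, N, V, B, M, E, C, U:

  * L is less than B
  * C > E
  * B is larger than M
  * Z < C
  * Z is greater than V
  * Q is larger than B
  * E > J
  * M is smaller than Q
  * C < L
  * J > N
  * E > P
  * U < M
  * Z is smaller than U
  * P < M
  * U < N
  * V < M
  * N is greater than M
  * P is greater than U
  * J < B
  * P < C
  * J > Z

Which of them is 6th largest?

Piecing the relations together gives one ordering: V < Z < U < P < M < N < J < E < C < L < B < Q.
Counting 6 from the largest end gives J.

J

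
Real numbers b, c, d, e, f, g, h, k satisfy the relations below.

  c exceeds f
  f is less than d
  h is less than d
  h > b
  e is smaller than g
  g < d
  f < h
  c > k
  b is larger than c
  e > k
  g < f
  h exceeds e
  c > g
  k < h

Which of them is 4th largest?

c

Piecing the relations together gives one ordering: k < e < g < f < c < b < h < d.
The 4th largest is c.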